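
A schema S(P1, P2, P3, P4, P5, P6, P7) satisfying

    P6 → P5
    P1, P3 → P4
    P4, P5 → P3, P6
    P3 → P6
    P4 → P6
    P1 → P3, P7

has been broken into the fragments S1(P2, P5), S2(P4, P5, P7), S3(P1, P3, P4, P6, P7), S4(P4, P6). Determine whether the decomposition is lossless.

No

Chase test. Columns are P1, P2, P3, P4, P5, P6, P7; row i has aⱼ where attribute j ∈ Si, else bᵢⱼ.
Initial tableau (one row per fragment):
  row 1: b11 a2 b13 b14 a5 b16 b17
  row 2: b21 b22 b23 a4 a5 b26 a7
  row 3: a1 b32 a3 a4 b35 a6 a7
  row 4: b41 b42 b43 a4 b45 a6 b47
Rows 3 and 4 agree on P6; apply P6→P5 and equate their P5 entries.
Rows 3 and 4 agree on P4, P5; apply P4, P5→P3, P6 and equate their P3, P6 entries.
Rows 2 and 3 agree on P4; apply P4→P6 and equate their P6 entries.
Rows 2 and 3 agree on P6; apply P6→P5 and equate their P5 entries.
Rows 2 and 3 agree on P4, P5; apply P4, P5→P3, P6 and equate their P3, P6 entries.
No row becomes fully distinguished — the join is lossy.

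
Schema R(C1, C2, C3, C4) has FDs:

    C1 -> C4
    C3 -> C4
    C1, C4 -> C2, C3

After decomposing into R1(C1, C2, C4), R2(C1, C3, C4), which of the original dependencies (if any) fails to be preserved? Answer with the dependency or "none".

none

C1 → C4 lies within R1.
C3 → C4 lies within R2.
C1, C4 → C2, C3: restricted closure across fragments reaches C2, C3.
Every dependency is enforceable on the fragments, so the decomposition is dependency-preserving.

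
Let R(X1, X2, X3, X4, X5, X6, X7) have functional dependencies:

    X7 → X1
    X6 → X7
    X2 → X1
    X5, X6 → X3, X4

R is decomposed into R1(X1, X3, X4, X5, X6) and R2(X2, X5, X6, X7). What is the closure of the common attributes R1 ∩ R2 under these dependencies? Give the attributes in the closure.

R1 ∩ R2 = {X5, X6}.
X6 → X7 applies, adding X7
X5, X6 → X3, X4 applies, adding X3, X4
X7 → X1 applies, adding X1
Closure: {X1, X3, X4, X5, X6, X7}.

X1, X3, X4, X5, X6, X7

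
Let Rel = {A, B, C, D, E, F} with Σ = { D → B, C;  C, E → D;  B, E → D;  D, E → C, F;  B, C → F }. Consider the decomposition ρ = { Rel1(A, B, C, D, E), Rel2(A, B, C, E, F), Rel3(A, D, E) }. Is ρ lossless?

Chase test. Columns are A, B, C, D, E, F; row i has aⱼ where attribute j ∈ Reli, else bᵢⱼ.
Initial tableau (one row per fragment):
  row 1: a1 a2 a3 a4 a5 b16
  row 2: a1 a2 a3 b24 a5 a6
  row 3: a1 b32 b33 a4 a5 b36
Rows 1 and 3 agree on D; apply D→B, C and equate their B, C entries.
Rows 1 and 2 agree on C, E; apply C, E→D and equate their D entries.
Rows 1 and 2 agree on D, E; apply D, E→C, F and equate their C, F entries.
Rows 1 and 3 agree on D, E; apply D, E→C, F and equate their C, F entries.
Row 1 is now all distinguished symbols — the join is lossless.

Yes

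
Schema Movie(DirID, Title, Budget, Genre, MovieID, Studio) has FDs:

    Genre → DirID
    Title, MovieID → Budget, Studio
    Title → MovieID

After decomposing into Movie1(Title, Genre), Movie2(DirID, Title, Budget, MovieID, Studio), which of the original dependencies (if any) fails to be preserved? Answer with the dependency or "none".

Check Genre → DirID: no single fragment contains all of {DirID, Genre}, and the restricted closure of {Genre} across the fragments never reaches {DirID}.
Title, MovieID → Budget, Studio is preserved.
Title → MovieID is preserved.

Genre → DirID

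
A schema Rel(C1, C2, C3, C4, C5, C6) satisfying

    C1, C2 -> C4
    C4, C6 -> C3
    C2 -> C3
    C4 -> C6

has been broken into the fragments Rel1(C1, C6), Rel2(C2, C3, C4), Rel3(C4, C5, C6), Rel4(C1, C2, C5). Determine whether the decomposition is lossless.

No

Chase test. Columns are C1, C2, C3, C4, C5, C6; row i has aⱼ where attribute j ∈ Reli, else bᵢⱼ.
Initial tableau (one row per fragment):
  row 1: a1 b12 b13 b14 b15 a6
  row 2: b21 a2 a3 a4 b25 b26
  row 3: b31 b32 b33 a4 a5 a6
  row 4: a1 a2 b43 b44 a5 b46
Rows 2 and 4 agree on C2; apply C2→C3 and equate their C3 entries.
Rows 2 and 3 agree on C4; apply C4→C6 and equate their C6 entries.
Rows 2 and 3 agree on C4, C6; apply C4, C6→C3 and equate their C3 entries.
No row becomes fully distinguished — the join is lossy.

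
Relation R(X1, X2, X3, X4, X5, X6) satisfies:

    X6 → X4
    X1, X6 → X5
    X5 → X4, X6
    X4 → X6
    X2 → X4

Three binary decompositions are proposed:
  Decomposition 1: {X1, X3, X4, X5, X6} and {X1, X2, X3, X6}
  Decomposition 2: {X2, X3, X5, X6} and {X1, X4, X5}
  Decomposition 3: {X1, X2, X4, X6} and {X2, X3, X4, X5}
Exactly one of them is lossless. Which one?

Decomposition 1: common = {X1, X3, X6}, closure = {X1, X3, X4, X5, X6} → lossless.
Decomposition 2: common = {X5}, closure = {X4, X5, X6} → lossy.
Decomposition 3: common = {X2, X4}, closure = {X2, X4, X6} → lossy.

Decomposition 1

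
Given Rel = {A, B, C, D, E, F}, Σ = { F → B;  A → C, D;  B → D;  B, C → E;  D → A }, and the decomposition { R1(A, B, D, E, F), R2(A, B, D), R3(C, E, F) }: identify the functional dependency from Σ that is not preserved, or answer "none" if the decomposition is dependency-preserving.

A → C, D

Check A → C, D: no single fragment contains all of {A, C, D}, and the restricted closure of {A} across the fragments never reaches {C, D}.
F → B is preserved.
B → D is preserved.
B, C → E is preserved.
D → A is preserved.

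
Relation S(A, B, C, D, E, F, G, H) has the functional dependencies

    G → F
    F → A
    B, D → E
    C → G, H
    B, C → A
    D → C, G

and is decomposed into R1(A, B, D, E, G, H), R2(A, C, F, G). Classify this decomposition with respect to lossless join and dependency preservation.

lossy and not dependency-preserving

Lossless test: (A, G)⁺ = {A, F, G}, which is a superkey of neither fragment — lossy.
Dependency preservation: the restricted closure of {C} across the fragments never reaches {G, H}, so C → G, H cannot be enforced without a join — not preserved.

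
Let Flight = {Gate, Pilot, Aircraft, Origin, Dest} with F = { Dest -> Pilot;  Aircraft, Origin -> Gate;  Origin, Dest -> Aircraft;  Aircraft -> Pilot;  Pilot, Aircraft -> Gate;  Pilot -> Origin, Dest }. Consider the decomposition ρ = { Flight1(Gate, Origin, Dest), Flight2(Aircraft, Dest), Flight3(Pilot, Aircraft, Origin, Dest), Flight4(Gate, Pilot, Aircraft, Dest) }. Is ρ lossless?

Chase test. Columns are Gate, Pilot, Aircraft, Origin, Dest; row i has aⱼ where attribute j ∈ Flighti, else bᵢⱼ.
Initial tableau (one row per fragment):
  row 1: a1 b12 b13 a4 a5
  row 2: b21 b22 a3 b24 a5
  row 3: b31 a2 a3 a4 a5
  row 4: a1 a2 a3 b44 a5
Rows 1 and 2 agree on Dest; apply Dest→Pilot and equate their Pilot entries.
Rows 1 and 3 agree on Dest; apply Dest→Pilot and equate their Pilot entries.
Rows 1 and 3 agree on Origin, Dest; apply Origin, Dest→Aircraft and equate their Aircraft entries.
Rows 1 and 2 agree on Pilot, Aircraft; apply Pilot, Aircraft→Gate and equate their Gate entries.
Rows 1 and 3 agree on Pilot, Aircraft; apply Pilot, Aircraft→Gate and equate their Gate entries.
Rows 1 and 2 agree on Pilot; apply Pilot→Origin, Dest and equate their Origin, Dest entries.
Rows 1 and 4 agree on Pilot; apply Pilot→Origin, Dest and equate their Origin, Dest entries.
Row 1 is now all distinguished symbols — the join is lossless.

Yes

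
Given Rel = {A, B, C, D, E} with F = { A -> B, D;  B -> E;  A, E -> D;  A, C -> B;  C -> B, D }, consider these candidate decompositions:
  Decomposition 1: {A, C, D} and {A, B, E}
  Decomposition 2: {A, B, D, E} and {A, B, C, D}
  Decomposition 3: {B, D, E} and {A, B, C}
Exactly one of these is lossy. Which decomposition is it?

Decomposition 1: common = {A}, closure = {A, B, D, E} → lossless.
Decomposition 2: common = {A, B, D}, closure = {A, B, D, E} → lossless.
Decomposition 3: common = {B}, closure = {B, E} → lossy.

Decomposition 3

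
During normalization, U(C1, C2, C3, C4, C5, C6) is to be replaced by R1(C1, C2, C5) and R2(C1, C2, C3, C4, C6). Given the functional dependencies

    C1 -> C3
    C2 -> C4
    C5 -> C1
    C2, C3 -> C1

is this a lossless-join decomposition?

No

Common attributes: R1 ∩ R2 = {C1, C2}.
Closure of {C1, C2}: C1 → C3 applies, adding C3; C2 → C4 applies, adding C4. So (C1, C2)⁺ = {C1, C2, C3, C4}.
The closure contains neither all of R1 = {C1, C2, C5} nor all of R2 = {C1, C2, C3, C4, C6}, so the common attributes are not a superkey of either fragment. The join is lossy.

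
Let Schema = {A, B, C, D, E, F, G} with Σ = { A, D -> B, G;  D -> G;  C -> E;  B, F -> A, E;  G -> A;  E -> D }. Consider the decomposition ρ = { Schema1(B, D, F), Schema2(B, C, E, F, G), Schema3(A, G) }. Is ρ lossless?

Chase test. Columns are A, B, C, D, E, F, G; row i has aⱼ where attribute j ∈ Schemai, else bᵢⱼ.
Initial tableau (one row per fragment):
  row 1: b11 a2 b13 a4 b15 a6 b17
  row 2: b21 a2 a3 b24 a5 a6 a7
  row 3: a1 b32 b33 b34 b35 b36 a7
Rows 1 and 2 agree on B, F; apply B, F→A, E and equate their A, E entries.
Rows 2 and 3 agree on G; apply G→A and equate their A entries.
Rows 1 and 2 agree on E; apply E→D and equate their D entries.
Rows 1 and 2 agree on A, D; apply A, D→B, G and equate their B, G entries.
Row 2 is now all distinguished symbols — the join is lossless.

Yes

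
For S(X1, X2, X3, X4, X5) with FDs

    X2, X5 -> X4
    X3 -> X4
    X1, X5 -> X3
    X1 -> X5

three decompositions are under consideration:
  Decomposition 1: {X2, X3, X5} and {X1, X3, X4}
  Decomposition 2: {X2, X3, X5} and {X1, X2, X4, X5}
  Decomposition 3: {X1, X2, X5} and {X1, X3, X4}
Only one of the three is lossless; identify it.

Decomposition 3

Decomposition 1: common = {X3}, closure = {X3, X4} → lossy.
Decomposition 2: common = {X2, X5}, closure = {X2, X4, X5} → lossy.
Decomposition 3: common = {X1}, closure = {X1, X3, X4, X5} → lossless.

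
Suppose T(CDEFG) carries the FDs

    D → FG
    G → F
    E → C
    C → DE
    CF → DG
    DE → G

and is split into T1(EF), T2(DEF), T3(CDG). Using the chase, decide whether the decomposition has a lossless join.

No

Chase test. Columns are CDEFG; row i has aⱼ where attribute j ∈ Ti, else bᵢⱼ.
Initial tableau (one row per fragment):
  row 1: b11 b12 a3 a4 b15
  row 2: b21 a2 a3 a4 b25
  row 3: a1 a2 b33 b34 a5
Rows 2 and 3 agree on D; apply D→FG and equate their FG entries.
Rows 1 and 2 agree on E; apply E→C and equate their C entries.
Rows 1 and 2 agree on C; apply C→DE and equate their DE entries.
Rows 1 and 2 agree on CF; apply CF→DG and equate their DG entries.
No row becomes fully distinguished — the join is lossy.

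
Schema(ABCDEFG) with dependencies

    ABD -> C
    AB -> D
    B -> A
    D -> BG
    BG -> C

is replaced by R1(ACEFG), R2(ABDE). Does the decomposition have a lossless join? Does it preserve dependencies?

lossy and not dependency-preserving

Lossless test: (AE)⁺ = {AE}, which is a superkey of neither fragment — lossy.
Dependency preservation: the restricted closure of {ABD} across the fragments never reaches {C}, so ABD → C cannot be enforced without a join — not preserved.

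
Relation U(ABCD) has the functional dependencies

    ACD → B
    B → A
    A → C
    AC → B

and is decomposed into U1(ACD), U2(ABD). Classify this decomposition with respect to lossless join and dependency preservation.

lossless and dependency-preserving

Lossless test: (AD)⁺ = {ABCD}, which contains all of one fragment — lossless.
Dependency preservation: ACD → B; AC → B are not contained in any single fragment, but the restricted closure of each left-hand side across the fragments still reaches the right-hand side; the remaining FDs each lie inside some fragment. All dependencies are preserved.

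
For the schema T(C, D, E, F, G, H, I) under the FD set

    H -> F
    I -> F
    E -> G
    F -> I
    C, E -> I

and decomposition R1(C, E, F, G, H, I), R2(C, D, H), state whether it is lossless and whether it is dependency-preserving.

Lossless test: (C, H)⁺ = {C, F, H, I}, which is a superkey of neither fragment — lossy.
Dependency preservation: every FD's attributes lie within a single fragment, so each can be enforced locally — preserved.

lossy but dependency-preserving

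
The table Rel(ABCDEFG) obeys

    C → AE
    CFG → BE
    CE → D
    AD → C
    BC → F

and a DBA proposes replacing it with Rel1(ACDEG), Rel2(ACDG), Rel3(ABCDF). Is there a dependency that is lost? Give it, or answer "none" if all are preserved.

Check CFG → BE: no single fragment contains all of {BCEFG}, and the restricted closure of {CFG} across the fragments never reaches {BE}.
C → AE is preserved.
CE → D is preserved.
AD → C is preserved.
BC → F is preserved.

CFG → BE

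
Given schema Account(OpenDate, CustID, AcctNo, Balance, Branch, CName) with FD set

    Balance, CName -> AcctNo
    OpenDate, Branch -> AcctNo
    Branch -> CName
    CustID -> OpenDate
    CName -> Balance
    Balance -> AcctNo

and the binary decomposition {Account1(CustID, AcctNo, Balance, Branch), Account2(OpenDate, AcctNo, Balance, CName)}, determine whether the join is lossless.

Common attributes: Account1 ∩ Account2 = {AcctNo, Balance}.
No dependency enlarges {AcctNo, Balance}, so (AcctNo, Balance)⁺ = {AcctNo, Balance}.
The closure contains neither all of Account1 = {CustID, AcctNo, Balance, Branch} nor all of Account2 = {OpenDate, AcctNo, Balance, CName}, so the common attributes are not a superkey of either fragment. The join is lossy.

No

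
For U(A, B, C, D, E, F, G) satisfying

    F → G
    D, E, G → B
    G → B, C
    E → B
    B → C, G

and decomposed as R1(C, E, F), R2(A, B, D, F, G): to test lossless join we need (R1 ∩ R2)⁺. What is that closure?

B, C, F, G

R1 ∩ R2 = {F}.
F → G applies, adding G
G → B, C applies, adding B, C
Closure: {B, C, F, G}.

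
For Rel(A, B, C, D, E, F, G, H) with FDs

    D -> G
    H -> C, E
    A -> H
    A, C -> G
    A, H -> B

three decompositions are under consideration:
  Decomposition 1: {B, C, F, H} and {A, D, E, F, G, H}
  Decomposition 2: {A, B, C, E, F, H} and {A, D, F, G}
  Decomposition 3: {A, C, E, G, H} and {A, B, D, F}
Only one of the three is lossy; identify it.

Decomposition 1: common = {F, H}, closure = {C, E, F, H} → lossy.
Decomposition 2: common = {A, F}, closure = {A, B, C, E, F, G, H} → lossless.
Decomposition 3: common = {A}, closure = {A, B, C, E, G, H} → lossless.

Decomposition 1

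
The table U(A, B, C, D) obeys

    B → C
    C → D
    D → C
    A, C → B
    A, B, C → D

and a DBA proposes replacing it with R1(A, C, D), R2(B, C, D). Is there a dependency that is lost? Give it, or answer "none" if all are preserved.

A, C → B

Check A, C → B: no single fragment contains all of {A, B, C}, and the restricted closure of {A, C} across the fragments never reaches {B}.
B → C is preserved.
C → D is preserved.
D → C is preserved.
A, B, C → D is preserved.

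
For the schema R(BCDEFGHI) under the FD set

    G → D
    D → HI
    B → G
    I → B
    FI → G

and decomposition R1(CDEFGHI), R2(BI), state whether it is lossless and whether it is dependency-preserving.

Lossless test: (I)⁺ = {BDGHI}, which contains all of one fragment — lossless.
Dependency preservation: B → G is not contained in any single fragment, but the restricted closure of its left-hand side across the fragments still reaches the right-hand side; the remaining FDs each lie inside some fragment. All dependencies are preserved.

lossless and dependency-preserving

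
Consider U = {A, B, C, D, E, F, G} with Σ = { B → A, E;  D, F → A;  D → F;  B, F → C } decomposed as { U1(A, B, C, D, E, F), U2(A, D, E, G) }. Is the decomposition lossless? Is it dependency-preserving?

Lossless test: (A, D, E)⁺ = {A, D, E, F}, which is a superkey of neither fragment — lossy.
Dependency preservation: every FD's attributes lie within a single fragment, so each can be enforced locally — preserved.

lossy but dependency-preserving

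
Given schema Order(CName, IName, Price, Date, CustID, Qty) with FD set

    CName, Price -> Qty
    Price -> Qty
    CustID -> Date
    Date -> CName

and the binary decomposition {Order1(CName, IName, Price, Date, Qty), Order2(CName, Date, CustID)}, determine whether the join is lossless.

Common attributes: Order1 ∩ Order2 = {CName, Date}.
No dependency enlarges {CName, Date}, so (CName, Date)⁺ = {CName, Date}.
The closure contains neither all of Order1 = {CName, IName, Price, Date, Qty} nor all of Order2 = {CName, Date, CustID}, so the common attributes are not a superkey of either fragment. The join is lossy.

No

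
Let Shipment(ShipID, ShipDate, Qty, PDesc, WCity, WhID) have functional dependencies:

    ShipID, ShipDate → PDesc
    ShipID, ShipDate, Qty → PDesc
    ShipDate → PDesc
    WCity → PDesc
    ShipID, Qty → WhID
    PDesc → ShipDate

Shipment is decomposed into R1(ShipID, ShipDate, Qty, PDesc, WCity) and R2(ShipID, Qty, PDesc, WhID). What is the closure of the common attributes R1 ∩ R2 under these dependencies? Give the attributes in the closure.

ShipID, ShipDate, Qty, PDesc, WhID

R1 ∩ R2 = {ShipID, Qty, PDesc}.
ShipID, Qty → WhID applies, adding WhID
PDesc → ShipDate applies, adding ShipDate
Closure: {ShipID, ShipDate, Qty, PDesc, WhID}.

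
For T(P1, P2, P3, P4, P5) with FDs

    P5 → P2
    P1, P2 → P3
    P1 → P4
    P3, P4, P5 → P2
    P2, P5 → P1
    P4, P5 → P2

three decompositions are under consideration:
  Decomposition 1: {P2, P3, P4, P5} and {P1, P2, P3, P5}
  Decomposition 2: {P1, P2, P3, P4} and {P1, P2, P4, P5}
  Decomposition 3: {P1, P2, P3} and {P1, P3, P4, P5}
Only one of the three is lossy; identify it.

Decomposition 3

Decomposition 1: common = {P2, P3, P5}, closure = {P1, P2, P3, P4, P5} → lossless.
Decomposition 2: common = {P1, P2, P4}, closure = {P1, P2, P3, P4} → lossless.
Decomposition 3: common = {P1, P3}, closure = {P1, P3, P4} → lossy.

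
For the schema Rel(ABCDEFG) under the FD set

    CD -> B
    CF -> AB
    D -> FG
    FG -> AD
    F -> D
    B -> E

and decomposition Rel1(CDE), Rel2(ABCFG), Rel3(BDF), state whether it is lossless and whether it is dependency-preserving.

lossless but not dependency-preserving

Lossless test (chase): Rows 1 and 3 agree on D; apply D→FG and equate their FG entries. Rows 1 and 3 agree on FG; apply FG→AD and equate their AD entries. Rows 1 and 2 agree on F; apply F→D and equate their D entries. Rows 2 and 3 agree on B; apply B→E and equate their E entries. Rows 1 and 2 agree on CD; apply CD→B and equate their B entries. Rows 1 and 2 agree on CF; apply CF→AB and equate their AB entries. Rows 1 and 2 agree on D; apply D→FG and equate their FG entries. Rows 1 and 2 agree on B; apply B→E and equate their E entries. Row 1 is now all distinguished symbols — the join is lossless.
Dependency preservation: the restricted closure of {B} across the fragments never reaches {E}, so B → E cannot be enforced without a join — not preserved.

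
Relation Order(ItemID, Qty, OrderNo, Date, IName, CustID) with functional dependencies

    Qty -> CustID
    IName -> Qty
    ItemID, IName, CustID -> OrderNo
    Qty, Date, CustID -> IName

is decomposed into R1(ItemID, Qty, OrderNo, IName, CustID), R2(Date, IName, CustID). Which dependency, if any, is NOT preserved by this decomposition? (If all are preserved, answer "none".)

Check Qty, Date, CustID → IName: no single fragment contains all of {Qty, Date, IName, CustID}, and the restricted closure of {Qty, Date, CustID} across the fragments never reaches {IName}.
Qty → CustID is preserved.
IName → Qty is preserved.
ItemID, IName, CustID → OrderNo is preserved.

Qty, Date, CustID -> IName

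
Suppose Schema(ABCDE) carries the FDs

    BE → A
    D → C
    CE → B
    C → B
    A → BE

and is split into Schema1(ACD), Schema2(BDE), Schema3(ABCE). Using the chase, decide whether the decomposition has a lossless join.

Chase test. Columns are ABCDE; row i has aⱼ where attribute j ∈ Schemai, else bᵢⱼ.
Initial tableau (one row per fragment):
  row 1: a1 b12 a3 a4 b15
  row 2: b21 a2 b23 a4 a5
  row 3: a1 a2 a3 b34 a5
Rows 2 and 3 agree on BE; apply BE→A and equate their A entries.
Rows 1 and 2 agree on D; apply D→C and equate their C entries.
Rows 1 and 2 agree on C; apply C→B and equate their B entries.
Rows 1 and 2 agree on A; apply A→BE and equate their BE entries.
Row 1 is now all distinguished symbols — the join is lossless.

Yes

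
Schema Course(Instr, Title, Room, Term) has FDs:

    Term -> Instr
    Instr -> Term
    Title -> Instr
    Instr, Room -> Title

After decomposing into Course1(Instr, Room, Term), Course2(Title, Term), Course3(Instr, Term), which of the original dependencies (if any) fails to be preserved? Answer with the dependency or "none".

Instr, Room -> Title

Check Instr, Room → Title: no single fragment contains all of {Instr, Title, Room}, and the restricted closure of {Instr, Room} across the fragments never reaches {Title}.
Term → Instr is preserved.
Instr → Term is preserved.
Title → Instr is preserved.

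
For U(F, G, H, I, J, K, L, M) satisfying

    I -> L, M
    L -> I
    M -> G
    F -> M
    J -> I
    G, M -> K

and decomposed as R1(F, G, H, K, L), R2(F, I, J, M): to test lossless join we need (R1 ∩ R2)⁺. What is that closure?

R1 ∩ R2 = {F}.
F → M applies, adding M
M → G applies, adding G
G, M → K applies, adding K
Closure: {F, G, K, M}.

F, G, K, M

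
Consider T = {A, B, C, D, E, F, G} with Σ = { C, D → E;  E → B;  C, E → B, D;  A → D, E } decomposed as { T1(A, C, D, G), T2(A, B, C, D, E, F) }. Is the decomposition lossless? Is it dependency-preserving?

Lossless test: (A, C, D)⁺ = {A, B, C, D, E}, which is a superkey of neither fragment — lossy.
Dependency preservation: every FD's attributes lie within a single fragment, so each can be enforced locally — preserved.

lossy but dependency-preserving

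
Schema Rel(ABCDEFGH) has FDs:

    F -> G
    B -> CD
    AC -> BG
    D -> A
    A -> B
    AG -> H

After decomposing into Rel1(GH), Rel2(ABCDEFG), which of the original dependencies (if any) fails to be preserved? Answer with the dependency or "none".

AG -> H

Check AG → H: no single fragment contains all of {AGH}, and the restricted closure of {AG} across the fragments never reaches {H}.
F → G is preserved.
B → CD is preserved.
AC → BG is preserved.
D → A is preserved.
A → B is preserved.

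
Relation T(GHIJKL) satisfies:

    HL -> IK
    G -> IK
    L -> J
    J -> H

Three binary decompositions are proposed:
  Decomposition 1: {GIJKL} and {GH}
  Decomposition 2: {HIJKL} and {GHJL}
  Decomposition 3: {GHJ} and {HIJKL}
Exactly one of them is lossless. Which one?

Decomposition 2

Decomposition 1: common = {G}, closure = {GIK} → lossy.
Decomposition 2: common = {HJL}, closure = {HIJKL} → lossless.
Decomposition 3: common = {HJ}, closure = {HJ} → lossy.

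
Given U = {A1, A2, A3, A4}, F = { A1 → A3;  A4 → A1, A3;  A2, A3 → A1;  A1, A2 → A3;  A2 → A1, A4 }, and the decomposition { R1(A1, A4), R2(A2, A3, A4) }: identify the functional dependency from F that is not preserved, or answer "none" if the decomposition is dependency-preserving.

A1 → A3

Check A1 → A3: no single fragment contains all of {A1, A3}, and the restricted closure of {A1} across the fragments never reaches {A3}.
A4 → A1, A3 is preserved.
A2, A3 → A1 is preserved.
A1, A2 → A3 is preserved.
A2 → A1, A4 is preserved.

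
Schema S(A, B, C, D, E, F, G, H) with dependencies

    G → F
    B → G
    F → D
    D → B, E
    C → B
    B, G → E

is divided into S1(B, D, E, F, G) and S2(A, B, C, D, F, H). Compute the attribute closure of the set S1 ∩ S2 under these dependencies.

S1 ∩ S2 = {B, D, F}.
B → G applies, adding G
D → B, E applies, adding E
Closure: {B, D, E, F, G}.

B, D, E, F, G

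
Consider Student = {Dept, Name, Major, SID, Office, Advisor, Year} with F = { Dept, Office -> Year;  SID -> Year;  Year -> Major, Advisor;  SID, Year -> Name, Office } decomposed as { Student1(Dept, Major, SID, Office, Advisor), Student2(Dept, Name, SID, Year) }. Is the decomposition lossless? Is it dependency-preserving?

lossless but not dependency-preserving

Lossless test: (Dept, SID)⁺ = {Dept, Name, Major, SID, Office, Advisor, Year}, which contains all of one fragment — lossless.
Dependency preservation: the restricted closure of {Dept, Office} across the fragments never reaches {Year}, so Dept, Office → Year cannot be enforced without a join — not preserved.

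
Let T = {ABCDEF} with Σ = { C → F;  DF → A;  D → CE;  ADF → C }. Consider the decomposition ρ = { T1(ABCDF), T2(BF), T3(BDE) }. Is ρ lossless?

Yes

Chase test. Columns are ABCDEF; row i has aⱼ where attribute j ∈ Ti, else bᵢⱼ.
Initial tableau (one row per fragment):
  row 1: a1 a2 a3 a4 b15 a6
  row 2: b21 a2 b23 b24 b25 a6
  row 3: b31 a2 b33 a4 a5 b36
Rows 1 and 3 agree on D; apply D→CE and equate their CE entries.
Rows 1 and 3 agree on C; apply C→F and equate their F entries.
Rows 1 and 3 agree on DF; apply DF→A and equate their A entries.
Row 1 is now all distinguished symbols — the join is lossless.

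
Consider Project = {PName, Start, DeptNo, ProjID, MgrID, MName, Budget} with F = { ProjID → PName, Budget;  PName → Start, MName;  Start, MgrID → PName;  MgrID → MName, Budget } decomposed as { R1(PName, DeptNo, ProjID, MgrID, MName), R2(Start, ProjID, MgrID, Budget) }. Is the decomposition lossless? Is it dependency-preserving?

lossless but not dependency-preserving

Lossless test: (ProjID, MgrID)⁺ = {PName, Start, ProjID, MgrID, MName, Budget}, which contains all of one fragment — lossless.
Dependency preservation: the restricted closure of {PName} across the fragments never reaches {Start, MName}, so PName → Start, MName cannot be enforced without a join — not preserved.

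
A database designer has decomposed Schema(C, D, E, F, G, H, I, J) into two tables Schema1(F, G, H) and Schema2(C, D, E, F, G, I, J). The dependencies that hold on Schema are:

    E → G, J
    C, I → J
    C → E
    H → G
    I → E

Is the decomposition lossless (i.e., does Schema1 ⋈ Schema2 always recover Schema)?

Common attributes: Schema1 ∩ Schema2 = {F, G}.
No dependency enlarges {F, G}, so (F, G)⁺ = {F, G}.
The closure contains neither all of Schema1 = {F, G, H} nor all of Schema2 = {C, D, E, F, G, I, J}, so the common attributes are not a superkey of either fragment. The join is lossy.

No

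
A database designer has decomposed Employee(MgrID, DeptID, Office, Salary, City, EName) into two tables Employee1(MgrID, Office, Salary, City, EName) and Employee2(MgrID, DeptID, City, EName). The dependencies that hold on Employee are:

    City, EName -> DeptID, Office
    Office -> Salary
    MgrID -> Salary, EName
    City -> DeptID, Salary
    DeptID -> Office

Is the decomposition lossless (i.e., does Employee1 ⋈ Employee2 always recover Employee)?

Common attributes: Employee1 ∩ Employee2 = {MgrID, City, EName}.
Closure of {MgrID, City, EName}: City, EName → DeptID, Office applies, adding DeptID, Office; Office → Salary applies, adding Salary. So (MgrID, City, EName)⁺ = {MgrID, DeptID, Office, Salary, City, EName}.
This closure contains every attribute of Employee1, so Employee1 ∩ Employee2 → Employee1. The join is lossless.

Yes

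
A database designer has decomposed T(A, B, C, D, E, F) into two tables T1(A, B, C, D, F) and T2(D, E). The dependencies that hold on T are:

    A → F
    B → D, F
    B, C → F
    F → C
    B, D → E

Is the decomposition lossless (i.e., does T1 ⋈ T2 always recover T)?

Common attributes: T1 ∩ T2 = {D}.
No dependency enlarges {D}, so (D)⁺ = {D}.
The closure contains neither all of T1 = {A, B, C, D, F} nor all of T2 = {D, E}, so the common attributes are not a superkey of either fragment. The join is lossy.

No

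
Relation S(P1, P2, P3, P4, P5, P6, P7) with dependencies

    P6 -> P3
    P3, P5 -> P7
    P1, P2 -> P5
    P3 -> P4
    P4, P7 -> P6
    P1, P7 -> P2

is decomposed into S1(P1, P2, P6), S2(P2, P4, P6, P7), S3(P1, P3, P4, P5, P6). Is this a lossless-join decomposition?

Chase test. Columns are P1, P2, P3, P4, P5, P6, P7; row i has aⱼ where attribute j ∈ Si, else bᵢⱼ.
Initial tableau (one row per fragment):
  row 1: a1 a2 b13 b14 b15 a6 b17
  row 2: b21 a2 b23 a4 b25 a6 a7
  row 3: a1 b32 a3 a4 a5 a6 b37
Rows 1 and 2 agree on P6; apply P6→P3 and equate their P3 entries.
Rows 1 and 3 agree on P6; apply P6→P3 and equate their P3 entries.
Rows 1 and 2 agree on P3; apply P3→P4 and equate their P4 entries.
No row becomes fully distinguished — the join is lossy.

No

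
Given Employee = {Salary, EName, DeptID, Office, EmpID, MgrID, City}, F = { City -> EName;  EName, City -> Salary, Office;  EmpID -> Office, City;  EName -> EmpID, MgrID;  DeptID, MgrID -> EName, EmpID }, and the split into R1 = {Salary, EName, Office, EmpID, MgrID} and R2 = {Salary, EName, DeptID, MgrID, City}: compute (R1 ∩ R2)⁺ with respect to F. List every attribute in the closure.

R1 ∩ R2 = {Salary, EName, MgrID}.
EName → EmpID, MgrID applies, adding EmpID
EmpID → Office, City applies, adding Office, City
Closure: {Salary, EName, Office, EmpID, MgrID, City}.

Salary, EName, Office, EmpID, MgrID, City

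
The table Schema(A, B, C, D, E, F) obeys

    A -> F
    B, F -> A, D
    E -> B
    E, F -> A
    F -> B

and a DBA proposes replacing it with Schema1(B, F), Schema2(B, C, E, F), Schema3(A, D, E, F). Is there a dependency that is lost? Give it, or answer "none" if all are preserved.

A → F lies within Schema3.
B, F → A, D: restricted closure across fragments reaches A, D.
E → B lies within Schema2.
E, F → A lies within Schema3.
F → B lies within Schema1.
Every dependency is enforceable on the fragments, so the decomposition is dependency-preserving.

none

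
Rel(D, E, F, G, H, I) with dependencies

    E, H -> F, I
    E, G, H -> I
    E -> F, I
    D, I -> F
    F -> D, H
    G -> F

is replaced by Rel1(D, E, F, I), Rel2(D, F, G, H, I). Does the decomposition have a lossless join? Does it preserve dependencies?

lossy but dependency-preserving

Lossless test: (D, F, I)⁺ = {D, F, H, I}, which is a superkey of neither fragment — lossy.
Dependency preservation: E, H → F, I; E, G, H → I are not contained in any single fragment, but the restricted closure of each left-hand side across the fragments still reaches the right-hand side; the remaining FDs each lie inside some fragment. All dependencies are preserved.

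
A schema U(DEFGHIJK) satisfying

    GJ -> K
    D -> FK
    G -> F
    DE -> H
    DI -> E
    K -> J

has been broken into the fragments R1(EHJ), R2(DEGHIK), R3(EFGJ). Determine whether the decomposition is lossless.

No

Chase test. Columns are DEFGHIJK; row i has aⱼ where attribute j ∈ Ri, else bᵢⱼ.
Initial tableau (one row per fragment):
  row 1: b11 a2 b13 b14 a5 b16 a7 b18
  row 2: a1 a2 b23 a4 a5 a6 b27 a8
  row 3: b31 a2 a3 a4 b35 b36 a7 b38
Rows 2 and 3 agree on G; apply G→F and equate their F entries.
No row becomes fully distinguished — the join is lossy.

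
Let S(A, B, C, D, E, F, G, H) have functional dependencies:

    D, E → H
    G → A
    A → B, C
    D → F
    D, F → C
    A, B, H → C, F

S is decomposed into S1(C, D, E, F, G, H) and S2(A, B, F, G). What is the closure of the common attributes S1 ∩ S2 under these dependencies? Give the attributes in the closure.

S1 ∩ S2 = {F, G}.
G → A applies, adding A
A → B, C applies, adding B, C
Closure: {A, B, C, F, G}.

A, B, C, F, G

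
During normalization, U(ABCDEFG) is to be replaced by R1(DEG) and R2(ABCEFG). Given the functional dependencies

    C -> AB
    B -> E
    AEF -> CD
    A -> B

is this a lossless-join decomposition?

No

Common attributes: R1 ∩ R2 = {EG}.
No dependency enlarges {EG}, so (EG)⁺ = {EG}.
The closure contains neither all of R1 = {DEG} nor all of R2 = {ABCEFG}, so the common attributes are not a superkey of either fragment. The join is lossy.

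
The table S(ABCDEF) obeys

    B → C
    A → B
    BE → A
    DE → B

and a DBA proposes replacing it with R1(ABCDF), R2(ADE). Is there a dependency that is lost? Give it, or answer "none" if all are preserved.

BE → A

Check BE → A: no single fragment contains all of {ABE}, and the restricted closure of {BE} across the fragments never reaches {A}.
B → C is preserved.
A → B is preserved.
DE → B is preserved.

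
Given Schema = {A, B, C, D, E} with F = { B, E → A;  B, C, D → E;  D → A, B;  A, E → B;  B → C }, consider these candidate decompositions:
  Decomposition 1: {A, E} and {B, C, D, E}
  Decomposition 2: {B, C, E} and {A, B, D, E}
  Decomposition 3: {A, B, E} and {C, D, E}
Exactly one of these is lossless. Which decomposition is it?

Decomposition 2

Decomposition 1: common = {E}, closure = {E} → lossy.
Decomposition 2: common = {B, E}, closure = {A, B, C, E} → lossless.
Decomposition 3: common = {E}, closure = {E} → lossy.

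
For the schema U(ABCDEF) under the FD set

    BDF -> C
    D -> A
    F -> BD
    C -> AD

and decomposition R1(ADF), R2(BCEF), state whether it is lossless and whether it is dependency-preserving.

lossless but not dependency-preserving

Lossless test: (F)⁺ = {ABCDF}, which contains all of one fragment — lossless.
Dependency preservation: the restricted closure of {C} across the fragments never reaches {AD}, so C → AD cannot be enforced without a join — not preserved.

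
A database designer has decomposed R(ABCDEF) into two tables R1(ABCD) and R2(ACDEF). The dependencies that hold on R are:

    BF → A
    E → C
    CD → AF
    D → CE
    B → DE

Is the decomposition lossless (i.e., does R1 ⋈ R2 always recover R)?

Common attributes: R1 ∩ R2 = {ACD}.
Closure of {ACD}: CD → AF applies, adding F; D → CE applies, adding E. So (ACD)⁺ = {ACDEF}.
This closure contains every attribute of R2, so R1 ∩ R2 → R2. The join is lossless.

Yes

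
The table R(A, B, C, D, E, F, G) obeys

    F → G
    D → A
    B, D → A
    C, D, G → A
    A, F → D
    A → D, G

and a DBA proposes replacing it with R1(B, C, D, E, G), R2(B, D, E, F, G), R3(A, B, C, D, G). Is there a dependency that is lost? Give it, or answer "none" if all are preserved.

F → G lies within R2.
D → A lies within R3.
B, D → A lies within R3.
C, D, G → A lies within R3.
A, F → D: restricted closure across fragments reaches D.
A → D, G lies within R3.
Every dependency is enforceable on the fragments, so the decomposition is dependency-preserving.

none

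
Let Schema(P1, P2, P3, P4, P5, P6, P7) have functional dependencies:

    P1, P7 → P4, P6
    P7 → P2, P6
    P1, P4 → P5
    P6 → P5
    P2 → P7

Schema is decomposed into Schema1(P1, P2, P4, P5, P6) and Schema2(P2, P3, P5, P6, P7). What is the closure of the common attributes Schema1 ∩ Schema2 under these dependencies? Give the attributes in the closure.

P2, P5, P6, P7

Schema1 ∩ Schema2 = {P2, P5, P6}.
P2 → P7 applies, adding P7
Closure: {P2, P5, P6, P7}.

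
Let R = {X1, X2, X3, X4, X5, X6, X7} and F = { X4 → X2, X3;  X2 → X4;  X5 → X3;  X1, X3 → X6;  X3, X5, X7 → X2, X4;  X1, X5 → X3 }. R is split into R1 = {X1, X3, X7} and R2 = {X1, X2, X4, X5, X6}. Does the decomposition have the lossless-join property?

No

Common attributes: R1 ∩ R2 = {X1}.
No dependency enlarges {X1}, so (X1)⁺ = {X1}.
The closure contains neither all of R1 = {X1, X3, X7} nor all of R2 = {X1, X2, X4, X5, X6}, so the common attributes are not a superkey of either fragment. The join is lossy.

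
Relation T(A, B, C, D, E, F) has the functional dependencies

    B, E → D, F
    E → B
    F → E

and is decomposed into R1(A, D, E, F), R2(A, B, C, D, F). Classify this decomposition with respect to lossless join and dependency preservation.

Lossless test: (A, D, F)⁺ = {A, B, D, E, F}, which contains all of one fragment — lossless.
Dependency preservation: B, E → D, F; E → B are not contained in any single fragment, but the restricted closure of each left-hand side across the fragments still reaches the right-hand side; the remaining FDs each lie inside some fragment. All dependencies are preserved.

lossless and dependency-preserving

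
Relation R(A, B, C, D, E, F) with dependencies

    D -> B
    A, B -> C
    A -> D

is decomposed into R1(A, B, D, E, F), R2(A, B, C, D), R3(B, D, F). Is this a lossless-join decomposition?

Chase test. Columns are A, B, C, D, E, F; row i has aⱼ where attribute j ∈ Ri, else bᵢⱼ.
Initial tableau (one row per fragment):
  row 1: a1 a2 b13 a4 a5 a6
  row 2: a1 a2 a3 a4 b25 b26
  row 3: b31 a2 b33 a4 b35 a6
Rows 1 and 2 agree on A, B; apply A, B→C and equate their C entries.
Row 1 is now all distinguished symbols — the join is lossless.

Yes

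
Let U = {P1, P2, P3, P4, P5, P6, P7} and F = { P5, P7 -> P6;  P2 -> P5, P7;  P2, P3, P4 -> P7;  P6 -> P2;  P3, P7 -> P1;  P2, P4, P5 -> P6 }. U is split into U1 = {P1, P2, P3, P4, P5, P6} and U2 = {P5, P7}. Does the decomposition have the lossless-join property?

Common attributes: U1 ∩ U2 = {P5}.
No dependency enlarges {P5}, so (P5)⁺ = {P5}.
The closure contains neither all of U1 = {P1, P2, P3, P4, P5, P6} nor all of U2 = {P5, P7}, so the common attributes are not a superkey of either fragment. The join is lossy.

No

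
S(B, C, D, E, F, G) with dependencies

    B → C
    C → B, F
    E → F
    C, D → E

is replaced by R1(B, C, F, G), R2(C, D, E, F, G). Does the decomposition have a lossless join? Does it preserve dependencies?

Lossless test: (C, F, G)⁺ = {B, C, F, G}, which contains all of one fragment — lossless.
Dependency preservation: every FD's attributes lie within a single fragment, so each can be enforced locally — preserved.

lossless and dependency-preserving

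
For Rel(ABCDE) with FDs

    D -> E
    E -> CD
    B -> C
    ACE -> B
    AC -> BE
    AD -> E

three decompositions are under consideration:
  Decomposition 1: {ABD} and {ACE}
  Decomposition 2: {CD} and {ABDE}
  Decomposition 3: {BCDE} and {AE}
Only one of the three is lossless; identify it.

Decomposition 2

Decomposition 1: common = {A}, closure = {A} → lossy.
Decomposition 2: common = {D}, closure = {CDE} → lossless.
Decomposition 3: common = {E}, closure = {CDE} → lossy.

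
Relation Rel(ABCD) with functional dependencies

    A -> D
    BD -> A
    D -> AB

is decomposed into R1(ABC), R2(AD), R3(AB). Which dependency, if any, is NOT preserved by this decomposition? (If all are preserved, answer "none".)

A → D lies within R2.
BD → A: restricted closure across fragments reaches A.
D → AB: restricted closure across fragments reaches AB.
Every dependency is enforceable on the fragments, so the decomposition is dependency-preserving.

none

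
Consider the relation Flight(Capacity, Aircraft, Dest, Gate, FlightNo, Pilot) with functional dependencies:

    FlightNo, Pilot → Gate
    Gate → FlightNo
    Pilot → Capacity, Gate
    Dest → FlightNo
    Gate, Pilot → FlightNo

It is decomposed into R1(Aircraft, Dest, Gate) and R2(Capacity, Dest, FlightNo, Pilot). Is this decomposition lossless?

No

Common attributes: R1 ∩ R2 = {Dest}.
Closure of {Dest}: Dest → FlightNo applies, adding FlightNo. So (Dest)⁺ = {Dest, FlightNo}.
The closure contains neither all of R1 = {Aircraft, Dest, Gate} nor all of R2 = {Capacity, Dest, FlightNo, Pilot}, so the common attributes are not a superkey of either fragment. The join is lossy.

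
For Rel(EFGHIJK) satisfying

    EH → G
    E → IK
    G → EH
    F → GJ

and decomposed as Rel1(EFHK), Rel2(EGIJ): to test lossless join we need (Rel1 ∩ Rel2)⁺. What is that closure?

EIK

Rel1 ∩ Rel2 = {E}.
E → IK applies, adding IK
Closure: {EIK}.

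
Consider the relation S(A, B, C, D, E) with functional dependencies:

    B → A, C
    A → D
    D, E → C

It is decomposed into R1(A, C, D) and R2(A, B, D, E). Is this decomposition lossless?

Common attributes: R1 ∩ R2 = {A, D}.
No dependency enlarges {A, D}, so (A, D)⁺ = {A, D}.
The closure contains neither all of R1 = {A, C, D} nor all of R2 = {A, B, D, E}, so the common attributes are not a superkey of either fragment. The join is lossy.

No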